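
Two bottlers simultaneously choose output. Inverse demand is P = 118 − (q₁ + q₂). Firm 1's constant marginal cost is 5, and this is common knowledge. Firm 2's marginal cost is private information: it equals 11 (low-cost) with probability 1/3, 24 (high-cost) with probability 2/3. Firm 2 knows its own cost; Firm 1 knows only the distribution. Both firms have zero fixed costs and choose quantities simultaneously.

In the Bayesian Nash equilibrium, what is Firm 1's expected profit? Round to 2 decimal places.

1810.98

Each type of Firm 2 best-responds to q₁; Firm 1 best-responds to the expected q₂ over Firm 2's types.
Firm 2 with cost c maximizes (118 − (q₁+q₂) − c)·q₂, giving q₂(c) = (118 − c − q₁)/2.
E[c₂] = 1/3·11 + 2/3·24 = 19.6667
Firm 1's FOC against E[q₂] yields q₁ = (118 − 2·5 + E[c₂])/3 = (118 − 10 + 19.6667)/3 = 42.5556.
E[P] = 118 − (q₁ + E[q₂]) = 47.5556; Firm 1's expected profit = (E[P] − 5)·q₁ = (47.5556 − 5)·42.5556 = 1810.98.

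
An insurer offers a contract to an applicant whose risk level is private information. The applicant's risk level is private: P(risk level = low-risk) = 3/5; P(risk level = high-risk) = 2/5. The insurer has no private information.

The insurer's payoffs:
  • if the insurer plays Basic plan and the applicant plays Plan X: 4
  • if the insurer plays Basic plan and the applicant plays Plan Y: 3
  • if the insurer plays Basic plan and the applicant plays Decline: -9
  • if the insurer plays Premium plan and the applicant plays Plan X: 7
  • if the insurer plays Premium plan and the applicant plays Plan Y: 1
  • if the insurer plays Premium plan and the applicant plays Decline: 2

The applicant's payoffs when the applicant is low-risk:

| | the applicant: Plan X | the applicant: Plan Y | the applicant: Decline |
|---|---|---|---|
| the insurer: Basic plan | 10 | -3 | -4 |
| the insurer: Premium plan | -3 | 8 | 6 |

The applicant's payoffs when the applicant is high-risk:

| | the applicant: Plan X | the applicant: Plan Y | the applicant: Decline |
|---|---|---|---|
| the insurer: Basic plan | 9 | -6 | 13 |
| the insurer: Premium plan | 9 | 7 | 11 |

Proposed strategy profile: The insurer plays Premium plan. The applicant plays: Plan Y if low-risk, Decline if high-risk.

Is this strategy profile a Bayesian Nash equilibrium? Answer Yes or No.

Yes

The insurer plays Premium plan: E[Premium plan] = 3/5·(1) + 2/5·(2) = 7/5; E[Basic plan] = -9/5. Best-responding. ✓
The applicant (risk level low-risk), facing Premium plan: Plan X gives -3, Plan Y gives 8, Decline gives 6. Proposed Plan Y is best. ✓
The applicant (risk level high-risk), facing Premium plan: Plan X gives 9, Plan Y gives 7, Decline gives 11. Proposed Decline is best. ✓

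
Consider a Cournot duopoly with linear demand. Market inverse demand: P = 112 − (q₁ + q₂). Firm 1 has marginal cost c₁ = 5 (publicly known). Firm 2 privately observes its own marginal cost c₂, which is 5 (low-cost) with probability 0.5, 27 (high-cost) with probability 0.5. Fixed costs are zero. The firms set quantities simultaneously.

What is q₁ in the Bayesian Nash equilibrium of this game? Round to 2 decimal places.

Each type of Firm 2 best-responds to q₁; Firm 1 best-responds to the expected q₂ over Firm 2's types.
Firm 2 with cost c maximizes (112 − (q₁+q₂) − c)·q₂, giving q₂(c) = (112 − c − q₁)/2.
E[c₂] = 0.5·5 + 0.5·27 = 16
Firm 1's FOC against E[q₂] yields q₁ = (112 − 2·5 + E[c₂])/3 = (112 − 10 + 16)/3 = 39.3333.

39.33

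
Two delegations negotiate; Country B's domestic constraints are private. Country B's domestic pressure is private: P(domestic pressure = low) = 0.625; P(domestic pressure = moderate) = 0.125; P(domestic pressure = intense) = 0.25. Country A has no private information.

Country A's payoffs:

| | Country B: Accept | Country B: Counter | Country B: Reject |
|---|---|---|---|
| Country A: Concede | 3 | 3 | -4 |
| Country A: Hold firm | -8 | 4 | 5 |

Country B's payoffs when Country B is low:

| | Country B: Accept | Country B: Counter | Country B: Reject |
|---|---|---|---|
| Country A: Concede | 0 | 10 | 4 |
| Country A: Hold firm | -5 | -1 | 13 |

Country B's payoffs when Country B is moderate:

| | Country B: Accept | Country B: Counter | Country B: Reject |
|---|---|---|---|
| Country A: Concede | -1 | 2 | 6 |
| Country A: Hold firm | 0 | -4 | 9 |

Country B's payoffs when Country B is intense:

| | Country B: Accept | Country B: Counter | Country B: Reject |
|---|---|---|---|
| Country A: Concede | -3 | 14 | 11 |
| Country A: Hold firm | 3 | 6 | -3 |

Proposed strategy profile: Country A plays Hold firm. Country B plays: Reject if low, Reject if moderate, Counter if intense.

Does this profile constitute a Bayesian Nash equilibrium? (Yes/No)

Yes

Country A plays Hold firm: E[Hold firm] = 0.625·(5) + 0.125·(5) + 0.25·(4) = 4.75; E[Concede] = -2.25. Best-responding. ✓
Country B (domestic pressure low), facing Hold firm: Accept gives -5, Counter gives -1, Reject gives 13. Proposed Reject is best. ✓
Country B (domestic pressure moderate), facing Hold firm: Accept gives 0, Counter gives -4, Reject gives 9. Proposed Reject is best. ✓
Country B (domestic pressure intense), facing Hold firm: Accept gives 3, Counter gives 6, Reject gives -3. Proposed Counter is best. ✓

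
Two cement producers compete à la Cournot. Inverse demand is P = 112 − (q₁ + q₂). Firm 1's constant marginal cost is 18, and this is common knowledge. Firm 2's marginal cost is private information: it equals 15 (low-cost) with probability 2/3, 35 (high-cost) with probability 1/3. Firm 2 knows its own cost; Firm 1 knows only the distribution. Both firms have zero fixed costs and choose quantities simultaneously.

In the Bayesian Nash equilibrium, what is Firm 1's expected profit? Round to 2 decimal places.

Firm 2 with cost c maximizes (112 − (q₁+q₂) − c)·q₂, giving q₂(c) = (112 − c − q₁)/2.
E[c₂] = 2/3·15 + 1/3·35 = 21.6667
Firm 1's FOC against E[q₂] yields q₁ = (112 − 2·18 + E[c₂])/3 = (112 − 36 + 21.6667)/3 = 32.5556.
E[P] = 112 − (q₁ + E[q₂]) = 50.5556; Firm 1's expected profit = (E[P] − 18)·q₁ = (50.5556 − 18)·32.5556 = 1059.86.

1059.86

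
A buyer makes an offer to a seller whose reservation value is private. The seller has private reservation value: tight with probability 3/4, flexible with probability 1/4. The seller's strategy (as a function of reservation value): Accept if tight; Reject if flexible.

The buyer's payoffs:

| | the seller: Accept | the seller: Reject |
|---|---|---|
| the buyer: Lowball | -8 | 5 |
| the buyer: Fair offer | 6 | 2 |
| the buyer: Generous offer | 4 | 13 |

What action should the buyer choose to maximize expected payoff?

Generous offer

E[Lowball] = 3/4·(-8) + 1/4·(5) = -19/4
E[Fair offer] = 3/4·(6) + 1/4·(2) = 5
E[Generous offer] = 3/4·(4) + 1/4·(13) = 25/4
Best response: Generous offer (25/4 is the largest).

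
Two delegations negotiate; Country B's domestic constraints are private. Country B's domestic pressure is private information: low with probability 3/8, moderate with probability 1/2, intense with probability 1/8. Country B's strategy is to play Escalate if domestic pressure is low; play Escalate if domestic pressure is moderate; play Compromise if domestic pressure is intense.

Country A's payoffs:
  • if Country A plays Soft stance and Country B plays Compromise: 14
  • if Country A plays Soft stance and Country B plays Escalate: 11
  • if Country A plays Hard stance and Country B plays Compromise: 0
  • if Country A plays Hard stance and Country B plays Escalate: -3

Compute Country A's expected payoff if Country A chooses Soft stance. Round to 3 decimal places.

11.375

E[Soft stance] = 3/8·11 + 1/2·11 + 1/8·14 = 33/8 + 11/2 + 7/4 = 91/8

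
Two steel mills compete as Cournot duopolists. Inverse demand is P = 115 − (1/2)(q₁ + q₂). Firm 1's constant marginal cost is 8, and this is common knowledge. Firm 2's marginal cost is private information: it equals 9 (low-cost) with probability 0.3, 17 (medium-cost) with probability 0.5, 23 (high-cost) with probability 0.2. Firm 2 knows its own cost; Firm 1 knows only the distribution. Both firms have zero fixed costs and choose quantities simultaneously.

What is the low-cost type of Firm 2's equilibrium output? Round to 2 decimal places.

67.73

Firm 2 with cost c maximizes (115 − (1/2)(q₁+q₂) − c)·q₂, giving q₂(c) = (115 − c − (1/2)q₁).
E[c₂] = 0.3·9 + 0.5·17 + 0.2·23 = 15.8
Firm 1's FOC against E[q₂] yields q₁ = (115 − 2·8 + E[c₂])/(3/2) = (115 − 16 + 15.8)/(3/2) = 76.5333.
q₂(low-cost) = (115 − 9 − (1/2)·76.5333) = 67.7333.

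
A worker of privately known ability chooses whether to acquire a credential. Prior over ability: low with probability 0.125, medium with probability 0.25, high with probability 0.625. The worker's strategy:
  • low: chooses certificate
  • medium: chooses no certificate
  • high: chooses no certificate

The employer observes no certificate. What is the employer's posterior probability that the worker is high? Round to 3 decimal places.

0.714

P(no certificate) = 0.125·0 + 0.25·1 + 0.625·1 = 0.875
P(high | no certificate) = (0.625·1) / 0.875 = 0.625 / 0.875 = 0.714286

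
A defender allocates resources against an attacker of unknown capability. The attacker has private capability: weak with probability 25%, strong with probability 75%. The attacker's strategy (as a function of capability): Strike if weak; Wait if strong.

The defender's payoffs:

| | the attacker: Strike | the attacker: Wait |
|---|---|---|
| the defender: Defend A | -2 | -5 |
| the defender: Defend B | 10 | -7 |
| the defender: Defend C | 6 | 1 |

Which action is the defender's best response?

Compute the defender's expected payoff for each action, taking the expectation over the attacker's type.
E[Defend A] = 0.25·(-2) + 0.75·(-5) = -4.25
E[Defend B] = 0.25·(10) + 0.75·(-7) = -2.75
E[Defend C] = 0.25·(6) + 0.75·(1) = 2.25
Best response: Defend C (2.25 is the largest).

Defend C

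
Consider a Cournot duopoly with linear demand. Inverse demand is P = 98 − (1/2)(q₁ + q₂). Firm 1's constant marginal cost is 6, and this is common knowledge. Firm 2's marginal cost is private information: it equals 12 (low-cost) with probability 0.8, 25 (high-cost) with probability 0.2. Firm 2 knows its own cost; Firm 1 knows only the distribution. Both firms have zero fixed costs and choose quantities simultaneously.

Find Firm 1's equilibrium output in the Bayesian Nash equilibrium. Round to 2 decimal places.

67.07

Firm 2 with cost c maximizes (98 − (1/2)(q₁+q₂) − c)·q₂, giving q₂(c) = (98 − c − (1/2)q₁).
E[c₂] = 0.8·12 + 0.2·25 = 14.6
Firm 1's FOC against E[q₂] yields q₁ = (98 − 2·6 + E[c₂])/(3/2) = (98 − 12 + 14.6)/(3/2) = 67.0667.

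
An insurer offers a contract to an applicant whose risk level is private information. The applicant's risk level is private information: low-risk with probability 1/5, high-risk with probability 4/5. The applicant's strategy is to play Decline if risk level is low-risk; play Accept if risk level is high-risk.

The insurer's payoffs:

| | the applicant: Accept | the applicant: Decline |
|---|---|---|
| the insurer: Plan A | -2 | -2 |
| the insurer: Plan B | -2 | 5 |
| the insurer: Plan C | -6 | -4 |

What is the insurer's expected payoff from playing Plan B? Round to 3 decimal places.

-0.600

Take the expectation over the applicant's risk level, weighting each type's action by its prior probability.
E[Plan B] = 1/5·5 + 4/5·(-2) = 1 + (-8/5) = -3/5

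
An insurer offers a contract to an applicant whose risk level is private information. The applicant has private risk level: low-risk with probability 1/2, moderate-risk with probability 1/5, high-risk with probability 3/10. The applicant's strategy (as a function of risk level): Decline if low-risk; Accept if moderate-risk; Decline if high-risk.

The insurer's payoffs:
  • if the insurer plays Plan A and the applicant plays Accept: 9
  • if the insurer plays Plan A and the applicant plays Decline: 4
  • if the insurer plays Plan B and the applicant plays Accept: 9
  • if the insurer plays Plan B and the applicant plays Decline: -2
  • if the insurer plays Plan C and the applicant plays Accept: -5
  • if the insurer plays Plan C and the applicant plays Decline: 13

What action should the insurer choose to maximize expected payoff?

E[Plan A] = 1/2·(4) + 1/5·(9) + 3/10·(4) = 5
E[Plan B] = 1/2·(-2) + 1/5·(9) + 3/10·(-2) = 1/5
E[Plan C] = 1/2·(13) + 1/5·(-5) + 3/10·(13) = 47/5
Best response: Plan C (47/5 is the largest).

Plan C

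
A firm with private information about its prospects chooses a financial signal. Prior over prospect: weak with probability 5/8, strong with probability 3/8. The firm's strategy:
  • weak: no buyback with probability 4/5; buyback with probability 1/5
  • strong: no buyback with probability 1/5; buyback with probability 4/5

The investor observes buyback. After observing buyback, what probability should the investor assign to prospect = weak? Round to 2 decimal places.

0.29

P(buyback) = (5/8)·(1/5) + (3/8)·(4/5) = 17/40
P(weak | buyback) = ((5/8)·(1/5)) / (17/40) = (1/8) / (17/40) = 5/17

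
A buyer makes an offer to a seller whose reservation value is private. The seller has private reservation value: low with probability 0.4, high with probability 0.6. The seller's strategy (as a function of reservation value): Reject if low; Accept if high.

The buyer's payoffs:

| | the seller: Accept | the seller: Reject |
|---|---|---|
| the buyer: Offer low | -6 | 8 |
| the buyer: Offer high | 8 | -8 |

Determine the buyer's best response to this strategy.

E[Offer low] = 0.4·(8) + 0.6·(-6) = -0.4
E[Offer high] = 0.4·(-8) + 0.6·(8) = 1.6
Best response: Offer high (1.6 is the largest).

Offer high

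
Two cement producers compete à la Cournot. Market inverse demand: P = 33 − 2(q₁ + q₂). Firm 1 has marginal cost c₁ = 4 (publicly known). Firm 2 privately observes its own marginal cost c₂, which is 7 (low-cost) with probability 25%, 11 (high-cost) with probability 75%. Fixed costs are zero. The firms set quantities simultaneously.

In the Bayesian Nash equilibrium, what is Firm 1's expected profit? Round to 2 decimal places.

68.06

Type-c best response for Firm 2: q₂(c) = (33 − c)/4 − q₁/2.
Firm 1 maximizes expected profit; its first-order condition is 33 − 4q₁ − 2E[q₂] − 4 = 0.
Substituting E[q₂] and solving: E[c₂] = 10, so q₁ = (33 − 2·4 + 10)/6 = 5.83333.
E[P] = 33 − 2·(q₁ + E[q₂]) = 15.6667; Firm 1's expected profit = (E[P] − 4)·q₁ = (15.6667 − 4)·5.83333 = 68.0556.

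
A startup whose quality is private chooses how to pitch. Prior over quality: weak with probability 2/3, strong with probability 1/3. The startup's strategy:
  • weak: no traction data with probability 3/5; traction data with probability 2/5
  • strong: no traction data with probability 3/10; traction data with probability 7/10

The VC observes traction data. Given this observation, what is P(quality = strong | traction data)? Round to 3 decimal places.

P(traction data) = (2/3)·(2/5) + (1/3)·(7/10) = 1/2
P(strong | traction data) = ((1/3)·(7/10)) / (1/2) = (7/30) / (1/2) = 7/15

0.467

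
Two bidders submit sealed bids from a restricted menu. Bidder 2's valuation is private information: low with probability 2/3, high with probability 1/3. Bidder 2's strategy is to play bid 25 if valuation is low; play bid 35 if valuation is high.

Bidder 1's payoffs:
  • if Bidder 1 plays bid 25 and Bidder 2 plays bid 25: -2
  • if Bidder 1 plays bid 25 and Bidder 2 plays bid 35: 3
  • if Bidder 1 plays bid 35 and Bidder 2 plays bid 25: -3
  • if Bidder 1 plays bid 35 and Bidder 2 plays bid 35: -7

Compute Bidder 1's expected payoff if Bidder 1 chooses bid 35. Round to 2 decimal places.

E[bid 35] = 2/3·(-3) + 1/3·(-7) = (-2) + (-7/3) = -13/3

-4.33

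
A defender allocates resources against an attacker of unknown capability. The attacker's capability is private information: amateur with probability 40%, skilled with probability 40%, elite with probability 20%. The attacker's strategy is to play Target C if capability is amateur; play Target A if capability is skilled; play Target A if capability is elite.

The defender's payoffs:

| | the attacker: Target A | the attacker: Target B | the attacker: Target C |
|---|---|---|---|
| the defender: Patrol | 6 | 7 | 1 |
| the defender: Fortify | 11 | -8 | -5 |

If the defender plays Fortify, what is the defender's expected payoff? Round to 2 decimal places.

4.60

Take the expectation over the attacker's capability, weighting each type's action by its prior probability.
E[Fortify] = 0.4·(-5) + 0.4·11 + 0.2·11 = (-2) + 4.4 + 2.2 = 4.6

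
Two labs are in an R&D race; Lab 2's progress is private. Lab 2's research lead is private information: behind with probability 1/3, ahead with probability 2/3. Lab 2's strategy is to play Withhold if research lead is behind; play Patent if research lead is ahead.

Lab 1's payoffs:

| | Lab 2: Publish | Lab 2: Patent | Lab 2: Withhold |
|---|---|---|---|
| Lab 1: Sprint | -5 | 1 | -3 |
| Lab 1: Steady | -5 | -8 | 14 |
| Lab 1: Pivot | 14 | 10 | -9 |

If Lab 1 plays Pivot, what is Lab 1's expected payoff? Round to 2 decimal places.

Take the expectation over Lab 2's research lead, weighting each type's action by its prior probability.
E[Pivot] = 1/3·(-9) + 2/3·10 = (-3) + 20/3 = 11/3

3.67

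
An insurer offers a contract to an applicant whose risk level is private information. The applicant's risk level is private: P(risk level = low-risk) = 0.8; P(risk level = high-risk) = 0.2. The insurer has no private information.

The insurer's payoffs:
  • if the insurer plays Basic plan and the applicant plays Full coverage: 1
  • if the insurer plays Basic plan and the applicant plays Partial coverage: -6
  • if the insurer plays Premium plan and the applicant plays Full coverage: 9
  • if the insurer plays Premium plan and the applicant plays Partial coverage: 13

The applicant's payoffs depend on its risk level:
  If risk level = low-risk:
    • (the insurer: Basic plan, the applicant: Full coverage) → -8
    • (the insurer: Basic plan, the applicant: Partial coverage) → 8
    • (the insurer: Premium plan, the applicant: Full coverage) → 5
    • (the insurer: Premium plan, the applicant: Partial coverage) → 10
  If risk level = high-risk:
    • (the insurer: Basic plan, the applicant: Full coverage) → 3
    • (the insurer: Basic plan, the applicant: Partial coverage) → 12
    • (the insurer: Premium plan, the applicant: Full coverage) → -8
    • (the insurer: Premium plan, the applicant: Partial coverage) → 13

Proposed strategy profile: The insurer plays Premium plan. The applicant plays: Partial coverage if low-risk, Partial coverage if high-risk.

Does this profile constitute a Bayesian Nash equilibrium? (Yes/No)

Yes

The insurer plays Premium plan: E[Premium plan] = 0.8·(13) + 0.2·(13) = 13; E[Basic plan] = -6. Best-responding. ✓
The applicant (risk level low-risk), facing Premium plan: Full coverage gives 5, Partial coverage gives 10. Proposed Partial coverage is best. ✓
The applicant (risk level high-risk), facing Premium plan: Full coverage gives -8, Partial coverage gives 13. Proposed Partial coverage is best. ✓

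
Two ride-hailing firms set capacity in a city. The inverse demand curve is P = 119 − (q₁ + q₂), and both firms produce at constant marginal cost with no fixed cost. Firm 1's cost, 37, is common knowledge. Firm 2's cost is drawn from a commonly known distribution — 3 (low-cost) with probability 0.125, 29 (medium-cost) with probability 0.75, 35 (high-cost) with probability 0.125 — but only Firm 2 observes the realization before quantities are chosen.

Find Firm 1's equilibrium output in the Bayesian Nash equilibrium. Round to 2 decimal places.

23.83

Type-c best response for Firm 2: q₂(c) = (119 − c)/2 − q₁/2.
Firm 1 maximizes expected profit; its first-order condition is 119 − 2q₁ − E[q₂] − 37 = 0.
Substituting E[q₂] and solving: E[c₂] = 26.5, so q₁ = (119 − 2·37 + 26.5)/3 = 23.8333.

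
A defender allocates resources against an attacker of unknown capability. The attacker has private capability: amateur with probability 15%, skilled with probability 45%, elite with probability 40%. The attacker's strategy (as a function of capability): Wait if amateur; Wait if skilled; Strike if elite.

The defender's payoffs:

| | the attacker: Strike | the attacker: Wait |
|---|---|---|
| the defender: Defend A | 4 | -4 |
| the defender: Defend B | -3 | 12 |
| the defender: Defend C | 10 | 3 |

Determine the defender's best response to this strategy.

E[Defend A] = 0.15·(-4) + 0.45·(-4) + 0.4·(4) = -0.8
E[Defend B] = 0.15·(12) + 0.45·(12) + 0.4·(-3) = 6
E[Defend C] = 0.15·(3) + 0.45·(3) + 0.4·(10) = 5.8
Best response: Defend B (6 is the largest).

Defend B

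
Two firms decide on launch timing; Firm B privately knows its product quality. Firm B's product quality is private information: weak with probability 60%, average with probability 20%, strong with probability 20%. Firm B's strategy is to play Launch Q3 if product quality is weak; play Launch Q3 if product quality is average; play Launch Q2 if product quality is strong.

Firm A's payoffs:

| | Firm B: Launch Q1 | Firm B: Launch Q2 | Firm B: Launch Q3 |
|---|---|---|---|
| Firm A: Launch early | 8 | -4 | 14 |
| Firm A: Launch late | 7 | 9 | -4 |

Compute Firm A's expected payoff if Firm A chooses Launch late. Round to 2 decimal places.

E[Launch late] = 0.6·(-4) + 0.2·(-4) + 0.2·9 = (-2.4) + (-0.8) + 1.8 = -1.4

-1.40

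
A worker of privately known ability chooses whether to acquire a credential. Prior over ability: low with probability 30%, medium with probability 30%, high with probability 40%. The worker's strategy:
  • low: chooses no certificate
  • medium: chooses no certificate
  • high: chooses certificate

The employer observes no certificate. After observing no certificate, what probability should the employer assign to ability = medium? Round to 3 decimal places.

0.500

P(no certificate) = 0.3·1 + 0.3·1 + 0.4·0 = 0.6
P(medium | no certificate) = (0.3·1) / 0.6 = 0.3 / 0.6 = 0.5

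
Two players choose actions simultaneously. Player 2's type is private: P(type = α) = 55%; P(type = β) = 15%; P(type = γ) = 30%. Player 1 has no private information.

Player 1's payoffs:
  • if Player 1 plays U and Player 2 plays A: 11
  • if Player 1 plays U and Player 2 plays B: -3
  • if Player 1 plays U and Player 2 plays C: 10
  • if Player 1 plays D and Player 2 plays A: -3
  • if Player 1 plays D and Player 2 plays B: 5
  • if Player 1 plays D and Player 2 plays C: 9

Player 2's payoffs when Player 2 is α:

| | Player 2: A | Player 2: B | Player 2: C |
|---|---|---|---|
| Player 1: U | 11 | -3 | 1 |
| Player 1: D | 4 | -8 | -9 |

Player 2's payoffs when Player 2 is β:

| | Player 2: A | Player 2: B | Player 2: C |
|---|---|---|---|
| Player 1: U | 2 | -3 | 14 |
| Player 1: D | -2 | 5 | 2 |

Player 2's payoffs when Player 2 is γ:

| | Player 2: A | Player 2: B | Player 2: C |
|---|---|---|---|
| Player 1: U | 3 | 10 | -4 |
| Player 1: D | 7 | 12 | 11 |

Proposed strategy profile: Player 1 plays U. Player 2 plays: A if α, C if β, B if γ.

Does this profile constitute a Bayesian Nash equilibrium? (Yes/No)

Player 1 plays U: E[U] = 0.55·(11) + 0.15·(10) + 0.3·(-3) = 6.65; E[D] = 1.2. Best-responding. ✓
Player 2 (type α), facing U: A gives 11, B gives -3, C gives 1. Proposed A is best. ✓
Player 2 (type β), facing U: A gives 2, B gives -3, C gives 14. Proposed C is best. ✓
Player 2 (type γ), facing U: A gives 3, B gives 10, C gives -4. Proposed B is best. ✓

Yes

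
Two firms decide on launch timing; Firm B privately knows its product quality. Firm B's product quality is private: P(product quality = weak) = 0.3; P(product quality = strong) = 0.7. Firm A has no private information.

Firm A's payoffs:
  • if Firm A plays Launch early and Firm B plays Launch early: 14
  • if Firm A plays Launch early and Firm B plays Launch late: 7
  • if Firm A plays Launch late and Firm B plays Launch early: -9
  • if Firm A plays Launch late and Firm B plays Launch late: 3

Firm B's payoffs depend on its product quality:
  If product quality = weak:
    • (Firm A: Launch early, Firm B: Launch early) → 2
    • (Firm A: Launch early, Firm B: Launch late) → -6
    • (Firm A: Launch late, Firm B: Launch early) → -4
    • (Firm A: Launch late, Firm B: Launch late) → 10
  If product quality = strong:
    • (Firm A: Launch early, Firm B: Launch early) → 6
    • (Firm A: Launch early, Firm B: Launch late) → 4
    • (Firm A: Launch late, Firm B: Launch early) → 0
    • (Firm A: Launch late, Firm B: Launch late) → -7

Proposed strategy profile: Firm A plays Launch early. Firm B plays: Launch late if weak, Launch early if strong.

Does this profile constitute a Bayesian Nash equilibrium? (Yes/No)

A profile is a BNE iff every type of every player is best-responding given beliefs about the other side.
Firm A plays Launch early: E[Launch early] = 0.3·(7) + 0.7·(14) = 11.9; E[Launch late] = -5.4. Best-responding. ✓
Firm B (product quality weak), facing Launch early: Launch early gives 2, Launch late gives -6. Proposed Launch late is not best — profitable deviation exists. ✗
Firm B (product quality strong), facing Launch early: Launch early gives 6, Launch late gives 4. Proposed Launch early is best. ✓

No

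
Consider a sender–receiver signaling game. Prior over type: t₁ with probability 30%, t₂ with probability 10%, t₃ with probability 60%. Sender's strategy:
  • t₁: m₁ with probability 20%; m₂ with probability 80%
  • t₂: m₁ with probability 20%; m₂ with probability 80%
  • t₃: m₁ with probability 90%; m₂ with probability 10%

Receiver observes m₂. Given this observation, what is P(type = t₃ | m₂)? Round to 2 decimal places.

Apply Bayes' rule using the sender's strategy as the likelihood.
P(m₂) = 0.3·0.8 + 0.1·0.8 + 0.6·0.1 = 0.38
P(t₃ | m₂) = (0.6·0.1) / 0.38 = 0.06 / 0.38 = 0.157895

0.16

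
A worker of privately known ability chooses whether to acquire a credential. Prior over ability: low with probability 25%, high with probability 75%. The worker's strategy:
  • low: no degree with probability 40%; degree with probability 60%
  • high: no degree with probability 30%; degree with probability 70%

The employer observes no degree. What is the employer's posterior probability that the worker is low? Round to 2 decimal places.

P(no degree) = 0.25·0.4 + 0.75·0.3 = 0.325
P(low | no degree) = (0.25·0.4) / 0.325 = 0.1 / 0.325 = 0.307692

0.31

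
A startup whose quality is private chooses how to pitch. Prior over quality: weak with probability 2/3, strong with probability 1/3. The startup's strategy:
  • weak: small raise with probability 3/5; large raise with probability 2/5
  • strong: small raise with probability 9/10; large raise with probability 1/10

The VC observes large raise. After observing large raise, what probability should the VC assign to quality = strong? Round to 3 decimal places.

P(large raise) = (2/3)·(2/5) + (1/3)·(1/10) = 3/10
P(strong | large raise) = ((1/3)·(1/10)) / (3/10) = (1/30) / (3/10) = 1/9

0.111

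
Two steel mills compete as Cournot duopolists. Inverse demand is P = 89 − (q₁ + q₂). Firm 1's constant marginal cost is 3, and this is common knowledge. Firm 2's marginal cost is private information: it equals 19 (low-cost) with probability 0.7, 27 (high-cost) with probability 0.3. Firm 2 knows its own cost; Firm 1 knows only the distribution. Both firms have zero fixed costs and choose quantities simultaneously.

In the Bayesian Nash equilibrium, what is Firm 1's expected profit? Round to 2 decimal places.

1211.04

Type-c best response for Firm 2: q₂(c) = (89 − c)/2 − q₁/2.
Firm 1 maximizes expected profit; its first-order condition is 89 − 2q₁ − E[q₂] − 3 = 0.
Substituting E[q₂] and solving: E[c₂] = 21.4, so q₁ = (89 − 2·3 + 21.4)/3 = 34.8.
E[P] = 89 − (q₁ + E[q₂]) = 37.8; Firm 1's expected profit = (E[P] − 3)·q₁ = (37.8 − 3)·34.8 = 1211.04.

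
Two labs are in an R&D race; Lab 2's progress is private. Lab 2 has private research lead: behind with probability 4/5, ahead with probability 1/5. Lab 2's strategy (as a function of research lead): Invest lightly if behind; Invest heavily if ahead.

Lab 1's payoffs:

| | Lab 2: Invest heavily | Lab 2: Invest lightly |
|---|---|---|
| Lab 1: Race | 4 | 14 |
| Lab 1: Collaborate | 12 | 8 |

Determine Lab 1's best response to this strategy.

Race

E[Race] = 4/5·(14) + 1/5·(4) = 12
E[Collaborate] = 4/5·(8) + 1/5·(12) = 44/5
Best response: Race (12 is the largest).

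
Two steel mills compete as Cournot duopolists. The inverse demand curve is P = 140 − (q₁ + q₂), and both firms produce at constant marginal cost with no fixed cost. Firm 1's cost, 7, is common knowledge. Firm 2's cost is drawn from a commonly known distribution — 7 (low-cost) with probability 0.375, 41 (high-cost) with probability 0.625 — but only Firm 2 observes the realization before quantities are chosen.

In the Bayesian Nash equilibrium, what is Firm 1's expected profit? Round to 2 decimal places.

Type-c best response for Firm 2: q₂(c) = (140 − c)/2 − q₁/2.
Firm 1 maximizes expected profit; its first-order condition is 140 − 2q₁ − E[q₂] − 7 = 0.
Substituting E[q₂] and solving: E[c₂] = 28.25, so q₁ = (140 − 2·7 + 28.25)/3 = 51.4167.
E[P] = 140 − (q₁ + E[q₂]) = 58.4167; Firm 1's expected profit = (E[P] − 7)·q₁ = (58.4167 − 7)·51.4167 = 2643.67.

2643.67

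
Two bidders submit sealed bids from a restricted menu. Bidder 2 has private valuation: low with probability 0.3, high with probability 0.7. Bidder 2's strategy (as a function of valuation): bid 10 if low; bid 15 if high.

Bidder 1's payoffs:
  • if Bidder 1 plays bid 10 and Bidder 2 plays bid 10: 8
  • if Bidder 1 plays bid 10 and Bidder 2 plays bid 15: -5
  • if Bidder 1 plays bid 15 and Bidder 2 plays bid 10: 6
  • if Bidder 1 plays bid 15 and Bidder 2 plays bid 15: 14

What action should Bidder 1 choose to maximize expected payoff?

bid 15

Compute Bidder 1's expected payoff for each action, taking the expectation over Bidder 2's type.
E[bid 10] = 0.3·(8) + 0.7·(-5) = -1.1
E[bid 15] = 0.3·(6) + 0.7·(14) = 11.6
Best response: bid 15 (11.6 is the largest).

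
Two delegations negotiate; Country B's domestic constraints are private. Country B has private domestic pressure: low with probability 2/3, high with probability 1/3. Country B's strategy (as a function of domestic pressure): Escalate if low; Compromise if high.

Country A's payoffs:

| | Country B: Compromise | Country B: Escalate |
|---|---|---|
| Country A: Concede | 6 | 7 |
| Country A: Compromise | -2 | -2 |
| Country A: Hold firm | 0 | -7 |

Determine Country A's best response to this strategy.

Concede

E[Concede] = 2/3·(7) + 1/3·(6) = 20/3
E[Compromise] = 2/3·(-2) + 1/3·(-2) = -2
E[Hold firm] = 2/3·(-7) + 1/3·(0) = -14/3
Best response: Concede (20/3 is the largest).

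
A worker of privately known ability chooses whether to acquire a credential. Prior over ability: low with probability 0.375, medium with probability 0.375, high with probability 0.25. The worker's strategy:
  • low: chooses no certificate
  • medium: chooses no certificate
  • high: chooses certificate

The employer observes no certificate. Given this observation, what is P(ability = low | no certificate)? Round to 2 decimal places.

0.50

Apply Bayes' rule using the sender's strategy as the likelihood.
P(no certificate) = 0.375·1 + 0.375·1 + 0.25·0 = 0.75
P(low | no certificate) = (0.375·1) / 0.75 = 0.375 / 0.75 = 0.5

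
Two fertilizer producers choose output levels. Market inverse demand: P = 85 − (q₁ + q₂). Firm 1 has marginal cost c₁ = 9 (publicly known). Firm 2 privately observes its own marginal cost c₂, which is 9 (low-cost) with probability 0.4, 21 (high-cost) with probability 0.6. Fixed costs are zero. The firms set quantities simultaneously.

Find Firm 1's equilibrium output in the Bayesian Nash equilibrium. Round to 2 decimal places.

Each type of Firm 2 best-responds to q₁; Firm 1 best-responds to the expected q₂ over Firm 2's types.
Firm 2 with cost c maximizes (85 − (q₁+q₂) − c)·q₂, giving q₂(c) = (85 − c − q₁)/2.
E[c₂] = 0.4·9 + 0.6·21 = 16.2
Firm 1's FOC against E[q₂] yields q₁ = (85 − 2·9 + E[c₂])/3 = (85 − 18 + 16.2)/3 = 27.7333.

27.73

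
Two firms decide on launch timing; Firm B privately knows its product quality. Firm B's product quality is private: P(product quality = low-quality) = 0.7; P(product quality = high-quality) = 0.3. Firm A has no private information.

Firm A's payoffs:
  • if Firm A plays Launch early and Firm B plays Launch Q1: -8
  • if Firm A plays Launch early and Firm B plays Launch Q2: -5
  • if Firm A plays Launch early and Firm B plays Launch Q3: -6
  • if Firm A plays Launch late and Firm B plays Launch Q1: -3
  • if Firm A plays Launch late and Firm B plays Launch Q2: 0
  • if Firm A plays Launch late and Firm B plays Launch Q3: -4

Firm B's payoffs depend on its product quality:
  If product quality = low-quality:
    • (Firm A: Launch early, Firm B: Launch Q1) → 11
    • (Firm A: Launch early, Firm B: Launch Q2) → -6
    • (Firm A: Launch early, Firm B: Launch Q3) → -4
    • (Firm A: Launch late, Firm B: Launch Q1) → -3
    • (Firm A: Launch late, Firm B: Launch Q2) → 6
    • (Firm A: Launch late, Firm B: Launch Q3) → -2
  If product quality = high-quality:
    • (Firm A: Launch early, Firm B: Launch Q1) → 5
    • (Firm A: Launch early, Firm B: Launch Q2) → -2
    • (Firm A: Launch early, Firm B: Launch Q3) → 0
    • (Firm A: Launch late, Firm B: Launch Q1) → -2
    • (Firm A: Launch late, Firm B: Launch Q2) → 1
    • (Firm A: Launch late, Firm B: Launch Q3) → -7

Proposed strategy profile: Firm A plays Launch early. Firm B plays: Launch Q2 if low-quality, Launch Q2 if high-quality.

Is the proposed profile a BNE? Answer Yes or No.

Firm A plays Launch early: E[Launch early] = 0.7·(-5) + 0.3·(-5) = -5; E[Launch late] = 0. Not best-responding. ✗
Firm B (product quality low-quality), facing Launch early: Launch Q1 gives 11, Launch Q2 gives -6, Launch Q3 gives -4. Proposed Launch Q2 is not best — profitable deviation exists. ✗
Firm B (product quality high-quality), facing Launch early: Launch Q1 gives 5, Launch Q2 gives -2, Launch Q3 gives 0. Proposed Launch Q2 is not best — profitable deviation exists. ✗

No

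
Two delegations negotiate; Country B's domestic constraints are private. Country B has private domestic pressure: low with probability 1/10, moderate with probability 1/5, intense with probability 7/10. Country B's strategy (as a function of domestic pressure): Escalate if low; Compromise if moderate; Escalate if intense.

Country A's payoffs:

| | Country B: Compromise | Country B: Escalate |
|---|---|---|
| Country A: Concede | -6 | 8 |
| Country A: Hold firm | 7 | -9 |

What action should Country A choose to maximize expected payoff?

Concede

E[Concede] = 1/10·(8) + 1/5·(-6) + 7/10·(8) = 26/5
E[Hold firm] = 1/10·(-9) + 1/5·(7) + 7/10·(-9) = -29/5
Best response: Concede (26/5 is the largest).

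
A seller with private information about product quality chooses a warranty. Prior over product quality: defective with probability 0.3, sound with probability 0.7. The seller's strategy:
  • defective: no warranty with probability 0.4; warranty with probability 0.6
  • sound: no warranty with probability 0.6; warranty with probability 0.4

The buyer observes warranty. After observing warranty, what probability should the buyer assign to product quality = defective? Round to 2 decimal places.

0.39

P(warranty) = 0.3·0.6 + 0.7·0.4 = 0.46
P(defective | warranty) = (0.3·0.6) / 0.46 = 0.18 / 0.46 = 0.391304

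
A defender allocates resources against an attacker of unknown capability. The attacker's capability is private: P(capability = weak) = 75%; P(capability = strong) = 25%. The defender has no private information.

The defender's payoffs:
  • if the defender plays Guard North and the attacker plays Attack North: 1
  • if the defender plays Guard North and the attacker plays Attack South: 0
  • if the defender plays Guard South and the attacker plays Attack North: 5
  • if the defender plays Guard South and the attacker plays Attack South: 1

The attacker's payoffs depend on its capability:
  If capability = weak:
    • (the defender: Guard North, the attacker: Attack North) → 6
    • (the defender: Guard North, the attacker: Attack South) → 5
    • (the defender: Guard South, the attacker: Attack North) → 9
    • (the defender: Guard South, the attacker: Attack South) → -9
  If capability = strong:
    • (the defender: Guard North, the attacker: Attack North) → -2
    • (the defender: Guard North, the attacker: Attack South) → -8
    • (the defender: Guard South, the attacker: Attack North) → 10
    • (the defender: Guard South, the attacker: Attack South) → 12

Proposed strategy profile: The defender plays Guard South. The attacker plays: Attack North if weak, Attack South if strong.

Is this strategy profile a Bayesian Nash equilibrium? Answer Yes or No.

Yes

A profile is a BNE iff every type of every player is best-responding given beliefs about the other side.
The defender plays Guard South: E[Guard South] = 0.75·(5) + 0.25·(1) = 4; E[Guard North] = 0.75. Best-responding. ✓
The attacker (capability weak), facing Guard South: Attack North gives 9, Attack South gives -9. Proposed Attack North is best. ✓
The attacker (capability strong), facing Guard South: Attack North gives 10, Attack South gives 12. Proposed Attack South is best. ✓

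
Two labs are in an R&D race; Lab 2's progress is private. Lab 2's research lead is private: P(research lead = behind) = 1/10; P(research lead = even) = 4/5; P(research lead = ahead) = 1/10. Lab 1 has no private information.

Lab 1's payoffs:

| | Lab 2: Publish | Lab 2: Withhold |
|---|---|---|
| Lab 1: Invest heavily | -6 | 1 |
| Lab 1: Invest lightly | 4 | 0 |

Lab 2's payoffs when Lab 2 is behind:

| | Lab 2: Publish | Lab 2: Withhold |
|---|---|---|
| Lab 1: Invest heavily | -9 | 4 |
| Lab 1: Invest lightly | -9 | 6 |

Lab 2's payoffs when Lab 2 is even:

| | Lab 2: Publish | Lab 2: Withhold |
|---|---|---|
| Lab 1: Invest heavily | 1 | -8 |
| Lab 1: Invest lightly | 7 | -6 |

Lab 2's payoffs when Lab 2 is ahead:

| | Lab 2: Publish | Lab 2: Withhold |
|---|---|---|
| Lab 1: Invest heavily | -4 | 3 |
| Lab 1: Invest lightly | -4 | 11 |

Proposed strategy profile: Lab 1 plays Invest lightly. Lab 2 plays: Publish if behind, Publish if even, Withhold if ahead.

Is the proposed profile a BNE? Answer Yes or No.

Lab 1 plays Invest lightly: E[Invest lightly] = 1/10·(4) + 4/5·(4) + 1/10·(0) = 18/5; E[Invest heavily] = -53/10. Best-responding. ✓
Lab 2 (research lead behind), facing Invest lightly: Publish gives -9, Withhold gives 6. Proposed Publish is not best — profitable deviation exists. ✗
Lab 2 (research lead even), facing Invest lightly: Publish gives 7, Withhold gives -6. Proposed Publish is best. ✓
Lab 2 (research lead ahead), facing Invest lightly: Publish gives -4, Withhold gives 11. Proposed Withhold is best. ✓

No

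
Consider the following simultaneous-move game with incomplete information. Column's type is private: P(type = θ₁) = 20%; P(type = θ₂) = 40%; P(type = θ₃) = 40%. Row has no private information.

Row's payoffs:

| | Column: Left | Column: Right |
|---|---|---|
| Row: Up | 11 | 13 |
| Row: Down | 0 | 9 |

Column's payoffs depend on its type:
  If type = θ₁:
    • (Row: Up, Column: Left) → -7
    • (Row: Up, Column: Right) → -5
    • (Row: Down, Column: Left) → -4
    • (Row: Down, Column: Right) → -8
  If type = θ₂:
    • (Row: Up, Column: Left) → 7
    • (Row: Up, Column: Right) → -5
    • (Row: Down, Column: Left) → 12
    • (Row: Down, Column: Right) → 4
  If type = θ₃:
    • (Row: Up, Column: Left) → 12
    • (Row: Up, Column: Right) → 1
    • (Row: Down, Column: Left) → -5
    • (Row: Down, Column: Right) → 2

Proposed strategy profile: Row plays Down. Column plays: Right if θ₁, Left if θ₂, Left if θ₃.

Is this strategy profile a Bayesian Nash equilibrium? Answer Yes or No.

No

Row plays Down: E[Down] = 0.2·(9) + 0.4·(0) + 0.4·(0) = 1.8; E[Up] = 11.4. Not best-responding. ✗
Column (type θ₁), facing Down: Left gives -4, Right gives -8. Proposed Right is not best — profitable deviation exists. ✗
Column (type θ₂), facing Down: Left gives 12, Right gives 4. Proposed Left is best. ✓
Column (type θ₃), facing Down: Left gives -5, Right gives 2. Proposed Left is not best — profitable deviation exists. ✗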